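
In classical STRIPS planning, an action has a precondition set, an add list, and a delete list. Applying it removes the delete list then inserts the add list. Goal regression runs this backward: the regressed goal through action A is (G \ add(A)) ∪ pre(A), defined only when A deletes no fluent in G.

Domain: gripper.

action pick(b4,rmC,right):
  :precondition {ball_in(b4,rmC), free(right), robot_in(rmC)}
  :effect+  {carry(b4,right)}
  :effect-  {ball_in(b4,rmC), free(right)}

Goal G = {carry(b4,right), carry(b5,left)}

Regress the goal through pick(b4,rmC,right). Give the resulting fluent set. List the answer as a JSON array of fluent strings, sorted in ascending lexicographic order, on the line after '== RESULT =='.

Regress:
  G ∩ del = {}  (empty — regression defined)
  G \ add = {carry(b4,right), carry(b5,left)} \ {carry(b4,right)} = {carry(b5,left)}
  ∪ pre   = {carry(b5,left)} ∪ {ball_in(b4,rmC), free(right), robot_in(rmC)}
          = {ball_in(b4,rmC), carry(b5,left), free(right), robot_in(rmC)}

== RESULT ==
["ball_in(b4,rmC)", "carry(b5,left)", "free(right)", "robot_in(rmC)"]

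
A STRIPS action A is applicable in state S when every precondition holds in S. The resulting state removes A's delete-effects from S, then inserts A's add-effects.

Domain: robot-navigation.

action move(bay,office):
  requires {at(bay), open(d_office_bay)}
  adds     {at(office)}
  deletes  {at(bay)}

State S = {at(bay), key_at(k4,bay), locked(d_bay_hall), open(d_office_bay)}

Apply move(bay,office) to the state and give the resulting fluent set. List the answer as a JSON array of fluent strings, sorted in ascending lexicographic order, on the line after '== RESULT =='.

Progress:
  pre ⊆ S: {at(bay), open(d_office_bay)} ⊆ S  — applicable
  S \ del = {key_at(k4,bay), locked(d_bay_hall), open(d_office_bay)}
  ∪ add   = {at(office), key_at(k4,bay), locked(d_bay_hall), open(d_office_bay)}

== RESULT ==
["at(office)", "key_at(k4,bay)", "locked(d_bay_hall)", "open(d_office_bay)"]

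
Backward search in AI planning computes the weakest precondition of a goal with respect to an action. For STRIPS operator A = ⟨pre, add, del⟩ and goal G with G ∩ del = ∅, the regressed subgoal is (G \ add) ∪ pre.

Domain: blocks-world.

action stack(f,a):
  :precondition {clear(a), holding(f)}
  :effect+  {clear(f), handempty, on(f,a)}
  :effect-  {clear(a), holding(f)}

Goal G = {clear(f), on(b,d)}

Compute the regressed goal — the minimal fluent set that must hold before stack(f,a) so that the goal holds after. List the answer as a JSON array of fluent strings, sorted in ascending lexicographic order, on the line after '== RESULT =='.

Regress:
  G ∩ del = {}  (empty — regression defined)
  G \ add = {clear(f), on(b,d)} \ {clear(f), handempty, on(f,a)} = {on(b,d)}
  ∪ pre   = {on(b,d)} ∪ {clear(a), holding(f)}
          = {clear(a), holding(f), on(b,d)}

== RESULT ==
["clear(a)", "holding(f)", "on(b,d)"]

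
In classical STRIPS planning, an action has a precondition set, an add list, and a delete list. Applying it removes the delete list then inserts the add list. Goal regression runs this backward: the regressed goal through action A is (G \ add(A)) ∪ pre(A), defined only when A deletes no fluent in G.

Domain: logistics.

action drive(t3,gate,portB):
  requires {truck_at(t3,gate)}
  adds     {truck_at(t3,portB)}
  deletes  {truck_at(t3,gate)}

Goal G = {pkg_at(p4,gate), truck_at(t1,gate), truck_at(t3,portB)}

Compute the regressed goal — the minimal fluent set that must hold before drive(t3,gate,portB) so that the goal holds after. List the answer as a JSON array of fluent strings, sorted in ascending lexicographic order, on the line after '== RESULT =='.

Regress:
  G ∩ del = {}  (empty — regression defined)
  G \ add = {pkg_at(p4,gate), truck_at(t1,gate), truck_at(t3,portB)} \ {truck_at(t3,portB)} = {pkg_at(p4,gate), truck_at(t1,gate)}
  ∪ pre   = {pkg_at(p4,gate), truck_at(t1,gate)} ∪ {truck_at(t3,gate)}
          = {pkg_at(p4,gate), truck_at(t1,gate), truck_at(t3,gate)}

== RESULT ==
["pkg_at(p4,gate)", "truck_at(t1,gate)", "truck_at(t3,gate)"]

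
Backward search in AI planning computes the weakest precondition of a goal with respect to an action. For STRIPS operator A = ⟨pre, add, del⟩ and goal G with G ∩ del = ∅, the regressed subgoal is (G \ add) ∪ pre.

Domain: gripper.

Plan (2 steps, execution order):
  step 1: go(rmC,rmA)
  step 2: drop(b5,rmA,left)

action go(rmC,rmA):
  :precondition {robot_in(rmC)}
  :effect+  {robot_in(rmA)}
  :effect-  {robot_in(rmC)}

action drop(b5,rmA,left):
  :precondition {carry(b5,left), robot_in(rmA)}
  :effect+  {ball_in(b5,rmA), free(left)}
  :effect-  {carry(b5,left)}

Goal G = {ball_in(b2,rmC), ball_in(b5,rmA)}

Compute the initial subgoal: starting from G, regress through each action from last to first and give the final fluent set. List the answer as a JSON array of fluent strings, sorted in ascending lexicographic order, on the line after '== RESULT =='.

Regress step by step:
  through step 2 (drop(b5,rmA,left)): drop {ball_in(b5,rmA)}, keep {ball_in(b2,rmC)}, require {carry(b5,left), robot_in(rmA)}
    → {ball_in(b2,rmC), carry(b5,left), robot_in(rmA)}
  through step 1 (go(rmC,rmA)): drop {robot_in(rmA)}, keep {ball_in(b2,rmC), carry(b5,left)}, require {robot_in(rmC)}
    → {ball_in(b2,rmC), carry(b5,left), robot_in(rmC)}

== RESULT ==
["ball_in(b2,rmC)", "carry(b5,left)", "robot_in(rmC)"]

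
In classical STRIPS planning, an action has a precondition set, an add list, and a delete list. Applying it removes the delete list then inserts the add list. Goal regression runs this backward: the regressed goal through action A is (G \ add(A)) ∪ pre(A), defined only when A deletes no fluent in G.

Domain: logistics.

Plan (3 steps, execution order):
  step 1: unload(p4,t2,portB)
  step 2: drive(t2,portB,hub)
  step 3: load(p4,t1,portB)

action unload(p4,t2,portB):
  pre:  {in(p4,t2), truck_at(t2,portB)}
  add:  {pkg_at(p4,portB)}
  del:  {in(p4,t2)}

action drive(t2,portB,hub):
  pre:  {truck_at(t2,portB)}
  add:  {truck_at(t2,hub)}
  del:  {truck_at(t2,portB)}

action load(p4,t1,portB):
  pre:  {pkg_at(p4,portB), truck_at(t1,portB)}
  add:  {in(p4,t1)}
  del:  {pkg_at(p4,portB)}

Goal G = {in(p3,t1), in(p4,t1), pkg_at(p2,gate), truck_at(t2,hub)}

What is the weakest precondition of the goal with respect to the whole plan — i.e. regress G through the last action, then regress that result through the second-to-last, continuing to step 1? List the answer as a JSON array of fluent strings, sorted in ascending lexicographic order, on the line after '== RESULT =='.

Regress step by step:
  through step 3 (load(p4,t1,portB)): drop {in(p4,t1)}, keep {in(p3,t1), pkg_at(p2,gate), truck_at(t2,hub)}, require {pkg_at(p4,portB), truck_at(t1,portB)}
    → {in(p3,t1), pkg_at(p2,gate), pkg_at(p4,portB), truck_at(t1,portB), truck_at(t2,hub)}
  through step 2 (drive(t2,portB,hub)): drop {truck_at(t2,hub)}, keep {in(p3,t1), pkg_at(p2,gate), pkg_at(p4,portB), truck_at(t1,portB)}, require {truck_at(t2,portB)}
    → {in(p3,t1), pkg_at(p2,gate), pkg_at(p4,portB), truck_at(t1,portB), truck_at(t2,portB)}
  through step 1 (unload(p4,t2,portB)): drop {pkg_at(p4,portB)}, keep {in(p3,t1), pkg_at(p2,gate), truck_at(t1,portB), truck_at(t2,portB)}, require {in(p4,t2), truck_at(t2,portB)}
    → {in(p3,t1), in(p4,t2), pkg_at(p2,gate), truck_at(t1,portB), truck_at(t2,portB)}

== RESULT ==
["in(p3,t1)", "in(p4,t2)", "pkg_at(p2,gate)", "truck_at(t1,portB)", "truck_at(t2,portB)"]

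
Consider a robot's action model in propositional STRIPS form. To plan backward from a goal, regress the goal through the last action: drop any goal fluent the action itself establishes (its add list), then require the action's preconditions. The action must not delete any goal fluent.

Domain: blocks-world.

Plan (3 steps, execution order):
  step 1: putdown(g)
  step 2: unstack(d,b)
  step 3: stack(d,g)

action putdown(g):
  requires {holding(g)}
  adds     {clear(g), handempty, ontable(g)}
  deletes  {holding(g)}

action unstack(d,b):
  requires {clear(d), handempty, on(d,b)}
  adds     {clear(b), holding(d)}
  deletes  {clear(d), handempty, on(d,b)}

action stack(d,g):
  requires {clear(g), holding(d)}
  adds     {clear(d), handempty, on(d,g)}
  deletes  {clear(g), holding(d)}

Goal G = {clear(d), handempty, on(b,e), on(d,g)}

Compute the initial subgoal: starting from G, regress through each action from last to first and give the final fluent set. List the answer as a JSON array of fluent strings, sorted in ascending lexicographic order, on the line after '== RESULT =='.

Regress step by step:
  through step 3 (stack(d,g)): drop {clear(d), handempty, on(d,g)}, keep {on(b,e)}, require {clear(g), holding(d)}
    → {clear(g), holding(d), on(b,e)}
  through step 2 (unstack(d,b)): drop {holding(d)}, keep {clear(g), on(b,e)}, require {clear(d), handempty, on(d,b)}
    → {clear(d), clear(g), handempty, on(b,e), on(d,b)}
  through step 1 (putdown(g)): drop {clear(g), handempty}, keep {clear(d), on(b,e), on(d,b)}, require {holding(g)}
    → {clear(d), holding(g), on(b,e), on(d,b)}

== RESULT ==
["clear(d)", "holding(g)", "on(b,e)", "on(d,b)"]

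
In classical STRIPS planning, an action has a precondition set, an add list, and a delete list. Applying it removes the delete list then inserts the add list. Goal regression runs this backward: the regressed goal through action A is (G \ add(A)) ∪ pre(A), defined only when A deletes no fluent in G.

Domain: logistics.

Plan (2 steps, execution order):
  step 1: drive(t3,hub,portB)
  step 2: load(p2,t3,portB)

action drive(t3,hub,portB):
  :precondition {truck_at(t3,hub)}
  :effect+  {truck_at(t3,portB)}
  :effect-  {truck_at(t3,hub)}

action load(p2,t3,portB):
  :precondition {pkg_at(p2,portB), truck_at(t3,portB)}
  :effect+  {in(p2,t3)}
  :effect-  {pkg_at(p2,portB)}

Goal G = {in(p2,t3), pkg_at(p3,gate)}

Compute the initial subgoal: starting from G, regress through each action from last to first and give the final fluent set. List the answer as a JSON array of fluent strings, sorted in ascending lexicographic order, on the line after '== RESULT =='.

Regress step by step:
  through step 2 (load(p2,t3,portB)): drop {in(p2,t3)}, keep {pkg_at(p3,gate)}, require {pkg_at(p2,portB), truck_at(t3,portB)}
    → {pkg_at(p2,portB), pkg_at(p3,gate), truck_at(t3,portB)}
  through step 1 (drive(t3,hub,portB)): drop {truck_at(t3,portB)}, keep {pkg_at(p2,portB), pkg_at(p3,gate)}, require {truck_at(t3,hub)}
    → {pkg_at(p2,portB), pkg_at(p3,gate), truck_at(t3,hub)}

== RESULT ==
["pkg_at(p2,portB)", "pkg_at(p3,gate)", "truck_at(t3,hub)"]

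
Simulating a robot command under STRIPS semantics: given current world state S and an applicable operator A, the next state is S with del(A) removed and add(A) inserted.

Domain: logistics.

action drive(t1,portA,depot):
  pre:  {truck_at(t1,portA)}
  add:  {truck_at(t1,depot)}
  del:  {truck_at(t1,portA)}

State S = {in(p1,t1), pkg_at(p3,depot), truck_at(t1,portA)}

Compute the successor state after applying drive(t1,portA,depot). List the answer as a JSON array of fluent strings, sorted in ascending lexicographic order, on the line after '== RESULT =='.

Compute (S \ del) ∪ add:
  pre ⊆ S: {truck_at(t1,portA)} ⊆ S  — applicable
  S \ del = {in(p1,t1), pkg_at(p3,depot)}
  ∪ add   = {in(p1,t1), pkg_at(p3,depot), truck_at(t1,depot)}

== RESULT ==
["in(p1,t1)", "pkg_at(p3,depot)", "truck_at(t1,depot)"]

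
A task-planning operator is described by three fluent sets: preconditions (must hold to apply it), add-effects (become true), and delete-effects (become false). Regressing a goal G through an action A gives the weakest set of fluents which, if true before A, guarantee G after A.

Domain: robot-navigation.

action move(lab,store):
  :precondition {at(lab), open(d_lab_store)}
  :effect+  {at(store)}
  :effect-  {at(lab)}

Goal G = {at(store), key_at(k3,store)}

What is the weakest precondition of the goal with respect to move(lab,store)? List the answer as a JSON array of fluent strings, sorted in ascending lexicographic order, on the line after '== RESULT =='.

Compute (G \ add) ∪ pre:
  G ∩ del = {}  (empty — regression defined)
  G \ add = {at(store), key_at(k3,store)} \ {at(store)} = {key_at(k3,store)}
  ∪ pre   = {key_at(k3,store)} ∪ {at(lab), open(d_lab_store)}
          = {at(lab), key_at(k3,store), open(d_lab_store)}

== RESULT ==
["at(lab)", "key_at(k3,store)", "open(d_lab_store)"]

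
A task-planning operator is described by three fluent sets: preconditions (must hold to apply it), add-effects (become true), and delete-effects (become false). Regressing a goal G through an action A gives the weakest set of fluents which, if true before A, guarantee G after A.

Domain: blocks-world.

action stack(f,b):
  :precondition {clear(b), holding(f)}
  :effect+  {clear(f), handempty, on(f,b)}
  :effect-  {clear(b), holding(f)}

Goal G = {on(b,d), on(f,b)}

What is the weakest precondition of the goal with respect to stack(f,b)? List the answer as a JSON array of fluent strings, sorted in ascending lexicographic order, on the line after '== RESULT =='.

Compute (G \ add) ∪ pre:
  G ∩ del = {}  (empty — regression defined)
  G \ add = {on(b,d), on(f,b)} \ {clear(f), handempty, on(f,b)} = {on(b,d)}
  ∪ pre   = {on(b,d)} ∪ {clear(b), holding(f)}
          = {clear(b), holding(f), on(b,d)}

== RESULT ==
["clear(b)", "holding(f)", "on(b,d)"]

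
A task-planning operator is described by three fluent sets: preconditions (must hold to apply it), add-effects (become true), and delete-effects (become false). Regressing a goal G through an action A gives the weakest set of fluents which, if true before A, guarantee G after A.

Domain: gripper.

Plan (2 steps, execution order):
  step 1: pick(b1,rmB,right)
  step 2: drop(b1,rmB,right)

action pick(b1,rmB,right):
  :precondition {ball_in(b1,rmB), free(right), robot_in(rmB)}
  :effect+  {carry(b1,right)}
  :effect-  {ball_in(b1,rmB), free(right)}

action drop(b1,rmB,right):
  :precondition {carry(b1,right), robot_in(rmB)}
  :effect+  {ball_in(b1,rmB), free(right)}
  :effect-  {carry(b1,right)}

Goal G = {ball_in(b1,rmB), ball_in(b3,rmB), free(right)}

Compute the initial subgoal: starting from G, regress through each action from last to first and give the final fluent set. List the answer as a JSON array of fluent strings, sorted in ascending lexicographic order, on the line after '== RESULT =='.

Regress step by step:
  through step 2 (drop(b1,rmB,right)): drop {ball_in(b1,rmB), free(right)}, keep {ball_in(b3,rmB)}, require {carry(b1,right), robot_in(rmB)}
    → {ball_in(b3,rmB), carry(b1,right), robot_in(rmB)}
  through step 1 (pick(b1,rmB,right)): drop {carry(b1,right)}, keep {ball_in(b3,rmB), robot_in(rmB)}, require {ball_in(b1,rmB), free(right), robot_in(rmB)}
    → {ball_in(b1,rmB), ball_in(b3,rmB), free(right), robot_in(rmB)}

== RESULT ==
["ball_in(b1,rmB)", "ball_in(b3,rmB)", "free(right)", "robot_in(rmB)"]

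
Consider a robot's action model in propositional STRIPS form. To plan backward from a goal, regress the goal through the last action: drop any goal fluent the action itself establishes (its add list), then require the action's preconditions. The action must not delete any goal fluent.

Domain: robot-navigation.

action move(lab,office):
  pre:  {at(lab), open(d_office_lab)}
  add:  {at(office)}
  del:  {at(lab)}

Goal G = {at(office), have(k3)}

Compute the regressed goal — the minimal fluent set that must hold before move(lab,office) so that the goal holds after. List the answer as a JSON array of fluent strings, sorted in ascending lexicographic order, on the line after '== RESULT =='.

Compute (G \ add) ∪ pre:
  G ∩ del = {}  (empty — regression defined)
  G \ add = {at(office), have(k3)} \ {at(office)} = {have(k3)}
  ∪ pre   = {have(k3)} ∪ {at(lab), open(d_office_lab)}
          = {at(lab), have(k3), open(d_office_lab)}

== RESULT ==
["at(lab)", "have(k3)", "open(d_office_lab)"]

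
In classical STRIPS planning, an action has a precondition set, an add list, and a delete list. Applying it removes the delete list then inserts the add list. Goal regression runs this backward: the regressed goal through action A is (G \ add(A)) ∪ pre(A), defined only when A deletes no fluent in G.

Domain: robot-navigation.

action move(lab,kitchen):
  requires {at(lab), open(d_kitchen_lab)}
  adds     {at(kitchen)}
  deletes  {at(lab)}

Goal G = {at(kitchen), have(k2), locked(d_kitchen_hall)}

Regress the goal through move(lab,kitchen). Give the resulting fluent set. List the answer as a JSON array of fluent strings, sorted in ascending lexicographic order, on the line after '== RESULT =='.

Compute (G \ add) ∪ pre:
  G ∩ del = {}  (empty — regression defined)
  G \ add = {at(kitchen), have(k2), locked(d_kitchen_hall)} \ {at(kitchen)} = {have(k2), locked(d_kitchen_hall)}
  ∪ pre   = {have(k2), locked(d_kitchen_hall)} ∪ {at(lab), open(d_kitchen_lab)}
          = {at(lab), have(k2), locked(d_kitchen_hall), open(d_kitchen_lab)}

== RESULT ==
["at(lab)", "have(k2)", "locked(d_kitchen_hall)", "open(d_kitchen_lab)"]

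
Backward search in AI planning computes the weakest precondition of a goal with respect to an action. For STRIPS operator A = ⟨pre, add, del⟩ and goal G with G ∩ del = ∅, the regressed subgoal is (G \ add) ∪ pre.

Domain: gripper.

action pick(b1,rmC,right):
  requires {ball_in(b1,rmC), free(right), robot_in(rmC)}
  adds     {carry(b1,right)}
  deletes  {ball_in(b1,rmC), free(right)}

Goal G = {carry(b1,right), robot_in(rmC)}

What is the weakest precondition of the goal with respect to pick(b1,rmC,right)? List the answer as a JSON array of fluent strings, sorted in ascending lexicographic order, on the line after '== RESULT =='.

Compute (G \ add) ∪ pre:
  G ∩ del = {}  (empty — regression defined)
  G \ add = {carry(b1,right), robot_in(rmC)} \ {carry(b1,right)} = {robot_in(rmC)}
  ∪ pre   = {robot_in(rmC)} ∪ {ball_in(b1,rmC), free(right), robot_in(rmC)}
          = {ball_in(b1,rmC), free(right), robot_in(rmC)}

== RESULT ==
["ball_in(b1,rmC)", "free(right)", "robot_in(rmC)"]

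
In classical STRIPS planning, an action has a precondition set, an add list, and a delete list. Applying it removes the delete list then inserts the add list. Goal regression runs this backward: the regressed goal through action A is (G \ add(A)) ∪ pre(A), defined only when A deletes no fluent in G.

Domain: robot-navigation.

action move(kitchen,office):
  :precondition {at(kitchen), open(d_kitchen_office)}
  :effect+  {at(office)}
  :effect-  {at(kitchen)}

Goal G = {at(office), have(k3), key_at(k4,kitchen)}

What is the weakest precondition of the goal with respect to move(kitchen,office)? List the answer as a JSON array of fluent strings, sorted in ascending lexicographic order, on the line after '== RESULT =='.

Compute (G \ add) ∪ pre:
  G ∩ del = {}  (empty — regression defined)
  G \ add = {at(office), have(k3), key_at(k4,kitchen)} \ {at(office)} = {have(k3), key_at(k4,kitchen)}
  ∪ pre   = {have(k3), key_at(k4,kitchen)} ∪ {at(kitchen), open(d_kitchen_office)}
          = {at(kitchen), have(k3), key_at(k4,kitchen), open(d_kitchen_office)}

== RESULT ==
["at(kitchen)", "have(k3)", "key_at(k4,kitchen)", "open(d_kitchen_office)"]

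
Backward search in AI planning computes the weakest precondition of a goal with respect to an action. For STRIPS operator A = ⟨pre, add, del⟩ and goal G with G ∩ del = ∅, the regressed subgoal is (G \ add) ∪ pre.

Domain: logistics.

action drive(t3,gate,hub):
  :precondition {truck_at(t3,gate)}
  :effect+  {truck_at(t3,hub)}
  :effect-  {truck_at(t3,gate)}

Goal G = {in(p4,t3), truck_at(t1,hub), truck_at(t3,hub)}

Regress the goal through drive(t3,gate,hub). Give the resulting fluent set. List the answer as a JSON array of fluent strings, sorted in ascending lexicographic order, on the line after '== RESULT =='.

Regress:
  G ∩ del = {}  (empty — regression defined)
  G \ add = {in(p4,t3), truck_at(t1,hub), truck_at(t3,hub)} \ {truck_at(t3,hub)} = {in(p4,t3), truck_at(t1,hub)}
  ∪ pre   = {in(p4,t3), truck_at(t1,hub)} ∪ {truck_at(t3,gate)}
          = {in(p4,t3), truck_at(t1,hub), truck_at(t3,gate)}

== RESULT ==
["in(p4,t3)", "truck_at(t1,hub)", "truck_at(t3,gate)"]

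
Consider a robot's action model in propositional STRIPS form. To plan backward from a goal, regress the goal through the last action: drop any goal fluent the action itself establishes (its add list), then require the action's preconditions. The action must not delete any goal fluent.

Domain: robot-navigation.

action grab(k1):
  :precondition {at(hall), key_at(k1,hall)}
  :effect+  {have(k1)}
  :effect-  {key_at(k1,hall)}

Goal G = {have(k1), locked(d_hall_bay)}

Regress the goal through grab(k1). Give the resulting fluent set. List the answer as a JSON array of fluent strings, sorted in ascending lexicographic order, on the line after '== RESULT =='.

Compute (G \ add) ∪ pre:
  G ∩ del = {}  (empty — regression defined)
  G \ add = {have(k1), locked(d_hall_bay)} \ {have(k1)} = {locked(d_hall_bay)}
  ∪ pre   = {locked(d_hall_bay)} ∪ {at(hall), key_at(k1,hall)}
          = {at(hall), key_at(k1,hall), locked(d_hall_bay)}

== RESULT ==
["at(hall)", "key_at(k1,hall)", "locked(d_hall_bay)"]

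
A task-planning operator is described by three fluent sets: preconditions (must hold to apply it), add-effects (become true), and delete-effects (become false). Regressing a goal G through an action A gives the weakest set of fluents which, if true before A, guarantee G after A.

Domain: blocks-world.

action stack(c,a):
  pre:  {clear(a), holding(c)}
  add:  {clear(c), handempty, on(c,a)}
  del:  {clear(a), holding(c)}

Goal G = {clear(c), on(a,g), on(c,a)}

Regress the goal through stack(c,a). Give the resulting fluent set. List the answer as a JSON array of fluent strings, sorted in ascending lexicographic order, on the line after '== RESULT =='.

Compute (G \ add) ∪ pre:
  G ∩ del = {}  (empty — regression defined)
  G \ add = {clear(c), on(a,g), on(c,a)} \ {clear(c), handempty, on(c,a)} = {on(a,g)}
  ∪ pre   = {on(a,g)} ∪ {clear(a), holding(c)}
          = {clear(a), holding(c), on(a,g)}

== RESULT ==
["clear(a)", "holding(c)", "on(a,g)"]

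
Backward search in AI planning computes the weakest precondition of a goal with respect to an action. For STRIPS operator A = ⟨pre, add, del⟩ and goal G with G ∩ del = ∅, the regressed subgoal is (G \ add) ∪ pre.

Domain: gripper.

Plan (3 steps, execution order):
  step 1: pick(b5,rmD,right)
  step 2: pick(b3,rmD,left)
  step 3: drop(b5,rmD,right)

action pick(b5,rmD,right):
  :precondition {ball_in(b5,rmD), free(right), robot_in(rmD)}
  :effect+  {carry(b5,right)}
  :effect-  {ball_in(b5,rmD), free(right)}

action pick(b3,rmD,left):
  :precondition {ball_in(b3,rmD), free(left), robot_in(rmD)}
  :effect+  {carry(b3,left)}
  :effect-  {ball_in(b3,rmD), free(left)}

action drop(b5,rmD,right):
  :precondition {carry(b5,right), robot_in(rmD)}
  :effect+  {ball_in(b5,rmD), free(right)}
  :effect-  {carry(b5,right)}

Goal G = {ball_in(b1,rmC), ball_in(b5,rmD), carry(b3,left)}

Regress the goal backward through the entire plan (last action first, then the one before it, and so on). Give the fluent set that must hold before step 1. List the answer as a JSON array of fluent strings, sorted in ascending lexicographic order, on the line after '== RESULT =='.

Regress step by step:
  through step 3 (drop(b5,rmD,right)): drop {ball_in(b5,rmD)}, keep {ball_in(b1,rmC), carry(b3,left)}, require {carry(b5,right), robot_in(rmD)}
    → {ball_in(b1,rmC), carry(b3,left), carry(b5,right), robot_in(rmD)}
  through step 2 (pick(b3,rmD,left)): drop {carry(b3,left)}, keep {ball_in(b1,rmC), carry(b5,right), robot_in(rmD)}, require {ball_in(b3,rmD), free(left), robot_in(rmD)}
    → {ball_in(b1,rmC), ball_in(b3,rmD), carry(b5,right), free(left), robot_in(rmD)}
  through step 1 (pick(b5,rmD,right)): drop {carry(b5,right)}, keep {ball_in(b1,rmC), ball_in(b3,rmD), free(left), robot_in(rmD)}, require {ball_in(b5,rmD), free(right), robot_in(rmD)}
    → {ball_in(b1,rmC), ball_in(b3,rmD), ball_in(b5,rmD), free(left), free(right), robot_in(rmD)}

== RESULT ==
["ball_in(b1,rmC)", "ball_in(b3,rmD)", "ball_in(b5,rmD)", "free(left)", "free(right)", "robot_in(rmD)"]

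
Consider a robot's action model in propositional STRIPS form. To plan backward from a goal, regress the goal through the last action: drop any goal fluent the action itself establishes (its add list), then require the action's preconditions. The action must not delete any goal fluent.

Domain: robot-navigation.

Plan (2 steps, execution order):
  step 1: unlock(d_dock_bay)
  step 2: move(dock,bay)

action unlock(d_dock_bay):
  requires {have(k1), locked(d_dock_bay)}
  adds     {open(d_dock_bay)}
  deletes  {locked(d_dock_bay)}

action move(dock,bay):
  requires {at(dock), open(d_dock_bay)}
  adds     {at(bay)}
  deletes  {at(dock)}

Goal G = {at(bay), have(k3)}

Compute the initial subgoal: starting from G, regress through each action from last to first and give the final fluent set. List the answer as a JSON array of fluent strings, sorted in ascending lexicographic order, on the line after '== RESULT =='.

Regress step by step:
  through step 2 (move(dock,bay)): drop {at(bay)}, keep {have(k3)}, require {at(dock), open(d_dock_bay)}
    → {at(dock), have(k3), open(d_dock_bay)}
  through step 1 (unlock(d_dock_bay)): drop {open(d_dock_bay)}, keep {at(dock), have(k3)}, require {have(k1), locked(d_dock_bay)}
    → {at(dock), have(k1), have(k3), locked(d_dock_bay)}

== RESULT ==
["at(dock)", "have(k1)", "have(k3)", "locked(d_dock_bay)"]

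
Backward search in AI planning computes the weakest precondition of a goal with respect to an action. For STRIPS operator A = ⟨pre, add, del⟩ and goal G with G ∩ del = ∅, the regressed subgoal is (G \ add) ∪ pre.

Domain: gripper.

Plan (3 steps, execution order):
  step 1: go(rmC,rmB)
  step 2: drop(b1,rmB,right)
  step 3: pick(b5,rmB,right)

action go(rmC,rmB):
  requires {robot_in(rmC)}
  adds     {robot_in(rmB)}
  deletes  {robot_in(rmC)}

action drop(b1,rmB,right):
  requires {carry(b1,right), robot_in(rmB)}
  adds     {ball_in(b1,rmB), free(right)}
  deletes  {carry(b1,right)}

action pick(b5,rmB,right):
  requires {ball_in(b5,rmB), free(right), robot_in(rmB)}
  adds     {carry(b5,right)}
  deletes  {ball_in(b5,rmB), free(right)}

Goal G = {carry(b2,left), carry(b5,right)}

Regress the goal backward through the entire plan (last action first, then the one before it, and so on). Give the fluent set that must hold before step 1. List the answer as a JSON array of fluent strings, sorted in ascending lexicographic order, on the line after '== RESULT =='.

Regress step by step:
  through step 3 (pick(b5,rmB,right)): drop {carry(b5,right)}, keep {carry(b2,left)}, require {ball_in(b5,rmB), free(right), robot_in(rmB)}
    → {ball_in(b5,rmB), carry(b2,left), free(right), robot_in(rmB)}
  through step 2 (drop(b1,rmB,right)): drop {free(right)}, keep {ball_in(b5,rmB), carry(b2,left), robot_in(rmB)}, require {carry(b1,right), robot_in(rmB)}
    → {ball_in(b5,rmB), carry(b1,right), carry(b2,left), robot_in(rmB)}
  through step 1 (go(rmC,rmB)): drop {robot_in(rmB)}, keep {ball_in(b5,rmB), carry(b1,right), carry(b2,left)}, require {robot_in(rmC)}
    → {ball_in(b5,rmB), carry(b1,right), carry(b2,left), robot_in(rmC)}

== RESULT ==
["ball_in(b5,rmB)", "carry(b1,right)", "carry(b2,left)", "robot_in(rmC)"]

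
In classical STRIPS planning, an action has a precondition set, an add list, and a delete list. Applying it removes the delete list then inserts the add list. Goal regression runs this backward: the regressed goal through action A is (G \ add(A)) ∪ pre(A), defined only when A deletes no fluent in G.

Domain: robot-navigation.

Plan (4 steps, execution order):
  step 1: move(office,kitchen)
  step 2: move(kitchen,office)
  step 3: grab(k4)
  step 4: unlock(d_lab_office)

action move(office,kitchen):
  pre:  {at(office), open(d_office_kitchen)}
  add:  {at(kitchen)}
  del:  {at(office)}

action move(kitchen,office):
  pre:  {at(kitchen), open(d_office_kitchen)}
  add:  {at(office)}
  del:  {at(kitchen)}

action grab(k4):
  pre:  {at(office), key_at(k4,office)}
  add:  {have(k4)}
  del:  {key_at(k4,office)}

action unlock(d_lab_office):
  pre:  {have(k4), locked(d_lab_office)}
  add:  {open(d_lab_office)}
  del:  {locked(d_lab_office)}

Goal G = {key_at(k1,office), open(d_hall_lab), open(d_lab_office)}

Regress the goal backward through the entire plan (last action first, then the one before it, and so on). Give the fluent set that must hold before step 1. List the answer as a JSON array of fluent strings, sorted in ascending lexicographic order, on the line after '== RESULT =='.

Work backward from the goal:
  through step 4 (unlock(d_lab_office)): drop {open(d_lab_office)}, keep {key_at(k1,office), open(d_hall_lab)}, require {have(k4), locked(d_lab_office)}
    → {have(k4), key_at(k1,office), locked(d_lab_office), open(d_hall_lab)}
  through step 3 (grab(k4)): drop {have(k4)}, keep {key_at(k1,office), locked(d_lab_office), open(d_hall_lab)}, require {at(office), key_at(k4,office)}
    → {at(office), key_at(k1,office), key_at(k4,office), locked(d_lab_office), open(d_hall_lab)}
  through step 2 (move(kitchen,office)): drop {at(office)}, keep {key_at(k1,office), key_at(k4,office), locked(d_lab_office), open(d_hall_lab)}, require {at(kitchen), open(d_office_kitchen)}
    → {at(kitchen), key_at(k1,office), key_at(k4,office), locked(d_lab_office), open(d_hall_lab), open(d_office_kitchen)}
  through step 1 (move(office,kitchen)): drop {at(kitchen)}, keep {key_at(k1,office), key_at(k4,office), locked(d_lab_office), open(d_hall_lab), open(d_office_kitchen)}, require {at(office), open(d_office_kitchen)}
    → {at(office), key_at(k1,office), key_at(k4,office), locked(d_lab_office), open(d_hall_lab), open(d_office_kitchen)}

== RESULT ==
["at(office)", "key_at(k1,office)", "key_at(k4,office)", "locked(d_lab_office)", "open(d_hall_lab)", "open(d_office_kitchen)"]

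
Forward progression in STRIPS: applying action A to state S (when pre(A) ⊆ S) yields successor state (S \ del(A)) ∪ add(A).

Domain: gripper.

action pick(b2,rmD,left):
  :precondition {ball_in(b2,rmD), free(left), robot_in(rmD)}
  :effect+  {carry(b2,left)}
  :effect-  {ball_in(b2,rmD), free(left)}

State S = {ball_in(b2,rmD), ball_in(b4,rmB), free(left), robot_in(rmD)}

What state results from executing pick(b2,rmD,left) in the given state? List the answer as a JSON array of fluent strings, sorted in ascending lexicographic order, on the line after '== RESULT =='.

Compute (S \ del) ∪ add:
  pre ⊆ S: {ball_in(b2,rmD), free(left), robot_in(rmD)} ⊆ S  — applicable
  S \ del = {ball_in(b4,rmB), robot_in(rmD)}
  ∪ add   = {ball_in(b4,rmB), carry(b2,left), robot_in(rmD)}

== RESULT ==
["ball_in(b4,rmB)", "carry(b2,left)", "robot_in(rmD)"]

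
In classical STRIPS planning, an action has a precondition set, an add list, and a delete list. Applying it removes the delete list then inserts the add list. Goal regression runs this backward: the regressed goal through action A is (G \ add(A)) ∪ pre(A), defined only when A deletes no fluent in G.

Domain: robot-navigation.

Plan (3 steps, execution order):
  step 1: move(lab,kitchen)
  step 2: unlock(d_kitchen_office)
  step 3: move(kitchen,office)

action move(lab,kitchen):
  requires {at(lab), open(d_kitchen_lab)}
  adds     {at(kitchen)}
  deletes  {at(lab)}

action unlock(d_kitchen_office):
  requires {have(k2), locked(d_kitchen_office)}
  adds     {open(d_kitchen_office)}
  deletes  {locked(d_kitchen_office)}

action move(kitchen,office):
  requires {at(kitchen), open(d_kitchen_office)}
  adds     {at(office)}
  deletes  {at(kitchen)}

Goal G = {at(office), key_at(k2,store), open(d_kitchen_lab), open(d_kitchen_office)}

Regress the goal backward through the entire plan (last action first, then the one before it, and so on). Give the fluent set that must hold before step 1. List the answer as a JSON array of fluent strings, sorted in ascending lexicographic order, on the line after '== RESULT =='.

Regress step by step:
  through step 3 (move(kitchen,office)): drop {at(office)}, keep {key_at(k2,store), open(d_kitchen_lab), open(d_kitchen_office)}, require {at(kitchen), open(d_kitchen_office)}
    → {at(kitchen), key_at(k2,store), open(d_kitchen_lab), open(d_kitchen_office)}
  through step 2 (unlock(d_kitchen_office)): drop {open(d_kitchen_office)}, keep {at(kitchen), key_at(k2,store), open(d_kitchen_lab)}, require {have(k2), locked(d_kitchen_office)}
    → {at(kitchen), have(k2), key_at(k2,store), locked(d_kitchen_office), open(d_kitchen_lab)}
  through step 1 (move(lab,kitchen)): drop {at(kitchen)}, keep {have(k2), key_at(k2,store), locked(d_kitchen_office), open(d_kitchen_lab)}, require {at(lab), open(d_kitchen_lab)}
    → {at(lab), have(k2), key_at(k2,store), locked(d_kitchen_office), open(d_kitchen_lab)}

== RESULT ==
["at(lab)", "have(k2)", "key_at(k2,store)", "locked(d_kitchen_office)", "open(d_kitchen_lab)"]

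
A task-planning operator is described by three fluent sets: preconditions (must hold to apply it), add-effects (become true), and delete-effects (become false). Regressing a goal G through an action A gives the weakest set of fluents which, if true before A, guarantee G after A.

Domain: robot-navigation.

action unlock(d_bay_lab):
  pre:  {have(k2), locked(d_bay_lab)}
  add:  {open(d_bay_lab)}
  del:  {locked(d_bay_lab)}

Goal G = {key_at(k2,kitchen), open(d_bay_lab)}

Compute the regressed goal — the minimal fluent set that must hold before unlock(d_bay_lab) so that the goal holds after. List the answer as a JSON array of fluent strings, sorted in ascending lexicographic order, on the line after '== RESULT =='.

Regress:
  G ∩ del = {}  (empty — regression defined)
  G \ add = {key_at(k2,kitchen), open(d_bay_lab)} \ {open(d_bay_lab)} = {key_at(k2,kitchen)}
  ∪ pre   = {key_at(k2,kitchen)} ∪ {have(k2), locked(d_bay_lab)}
          = {have(k2), key_at(k2,kitchen), locked(d_bay_lab)}

== RESULT ==
["have(k2)", "key_at(k2,kitchen)", "locked(d_bay_lab)"]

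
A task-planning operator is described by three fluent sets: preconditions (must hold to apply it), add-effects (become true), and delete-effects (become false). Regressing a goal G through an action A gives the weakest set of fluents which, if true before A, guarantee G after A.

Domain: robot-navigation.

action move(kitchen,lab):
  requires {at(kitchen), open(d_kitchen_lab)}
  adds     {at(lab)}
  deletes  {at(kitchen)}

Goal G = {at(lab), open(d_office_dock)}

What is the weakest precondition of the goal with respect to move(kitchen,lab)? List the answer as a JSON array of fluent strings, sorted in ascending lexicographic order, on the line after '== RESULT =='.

Regress:
  G ∩ del = {}  (empty — regression defined)
  G \ add = {at(lab), open(d_office_dock)} \ {at(lab)} = {open(d_office_dock)}
  ∪ pre   = {open(d_office_dock)} ∪ {at(kitchen), open(d_kitchen_lab)}
          = {at(kitchen), open(d_kitchen_lab), open(d_office_dock)}

== RESULT ==
["at(kitchen)", "open(d_kitchen_lab)", "open(d_office_dock)"]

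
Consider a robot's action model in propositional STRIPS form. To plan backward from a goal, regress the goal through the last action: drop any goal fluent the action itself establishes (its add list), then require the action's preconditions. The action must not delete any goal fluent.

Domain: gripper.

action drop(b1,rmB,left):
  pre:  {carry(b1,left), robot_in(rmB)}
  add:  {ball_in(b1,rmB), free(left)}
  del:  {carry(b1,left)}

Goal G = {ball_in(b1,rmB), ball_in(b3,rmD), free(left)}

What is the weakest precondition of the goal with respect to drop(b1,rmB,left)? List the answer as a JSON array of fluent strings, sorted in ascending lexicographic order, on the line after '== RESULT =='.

Compute (G \ add) ∪ pre:
  G ∩ del = {}  (empty — regression defined)
  G \ add = {ball_in(b1,rmB), ball_in(b3,rmD), free(left)} \ {ball_in(b1,rmB), free(left)} = {ball_in(b3,rmD)}
  ∪ pre   = {ball_in(b3,rmD)} ∪ {carry(b1,left), robot_in(rmB)}
          = {ball_in(b3,rmD), carry(b1,left), robot_in(rmB)}

== RESULT ==
["ball_in(b3,rmD)", "carry(b1,left)", "robot_in(rmB)"]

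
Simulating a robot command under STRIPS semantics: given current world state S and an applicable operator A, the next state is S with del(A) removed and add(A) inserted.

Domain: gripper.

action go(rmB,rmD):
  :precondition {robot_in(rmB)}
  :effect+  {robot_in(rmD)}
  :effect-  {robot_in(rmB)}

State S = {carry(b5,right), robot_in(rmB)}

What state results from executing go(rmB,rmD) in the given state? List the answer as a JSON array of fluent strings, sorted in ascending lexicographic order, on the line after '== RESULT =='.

Progress:
  pre ⊆ S: {robot_in(rmB)} ⊆ S  — applicable
  S \ del = {carry(b5,right)}
  ∪ add   = {carry(b5,right), robot_in(rmD)}

== RESULT ==
["carry(b5,right)", "robot_in(rmD)"]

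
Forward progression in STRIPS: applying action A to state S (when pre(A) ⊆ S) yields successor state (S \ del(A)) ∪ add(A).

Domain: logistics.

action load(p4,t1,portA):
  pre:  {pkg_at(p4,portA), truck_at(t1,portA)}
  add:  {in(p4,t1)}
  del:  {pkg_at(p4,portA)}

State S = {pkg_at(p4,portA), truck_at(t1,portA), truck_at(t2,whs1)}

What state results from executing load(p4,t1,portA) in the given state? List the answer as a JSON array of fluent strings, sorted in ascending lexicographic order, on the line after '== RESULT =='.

Progress:
  pre ⊆ S: {pkg_at(p4,portA), truck_at(t1,portA)} ⊆ S  — applicable
  S \ del = {truck_at(t1,portA), truck_at(t2,whs1)}
  ∪ add   = {in(p4,t1), truck_at(t1,portA), truck_at(t2,whs1)}

== RESULT ==
["in(p4,t1)", "truck_at(t1,portA)", "truck_at(t2,whs1)"]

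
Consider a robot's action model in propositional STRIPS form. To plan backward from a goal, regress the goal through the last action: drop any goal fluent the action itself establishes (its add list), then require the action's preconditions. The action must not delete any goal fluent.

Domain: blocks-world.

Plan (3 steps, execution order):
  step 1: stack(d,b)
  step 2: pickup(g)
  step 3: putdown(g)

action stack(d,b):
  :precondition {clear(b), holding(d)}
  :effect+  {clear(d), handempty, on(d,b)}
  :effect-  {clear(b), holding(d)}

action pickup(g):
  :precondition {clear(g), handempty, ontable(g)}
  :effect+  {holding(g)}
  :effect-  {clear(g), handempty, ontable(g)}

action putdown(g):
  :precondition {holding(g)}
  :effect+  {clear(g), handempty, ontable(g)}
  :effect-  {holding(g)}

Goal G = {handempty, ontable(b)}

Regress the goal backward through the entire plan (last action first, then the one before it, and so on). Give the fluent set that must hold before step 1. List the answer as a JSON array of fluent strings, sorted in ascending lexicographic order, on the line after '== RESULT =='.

Regress step by step:
  through step 3 (putdown(g)): drop {handempty}, keep {ontable(b)}, require {holding(g)}
    → {holding(g), ontable(b)}
  through step 2 (pickup(g)): drop {holding(g)}, keep {ontable(b)}, require {clear(g), handempty, ontable(g)}
    → {clear(g), handempty, ontable(b), ontable(g)}
  through step 1 (stack(d,b)): drop {handempty}, keep {clear(g), ontable(b), ontable(g)}, require {clear(b), holding(d)}
    → {clear(b), clear(g), holding(d), ontable(b), ontable(g)}

== RESULT ==
["clear(b)", "clear(g)", "holding(d)", "ontable(b)", "ontable(g)"]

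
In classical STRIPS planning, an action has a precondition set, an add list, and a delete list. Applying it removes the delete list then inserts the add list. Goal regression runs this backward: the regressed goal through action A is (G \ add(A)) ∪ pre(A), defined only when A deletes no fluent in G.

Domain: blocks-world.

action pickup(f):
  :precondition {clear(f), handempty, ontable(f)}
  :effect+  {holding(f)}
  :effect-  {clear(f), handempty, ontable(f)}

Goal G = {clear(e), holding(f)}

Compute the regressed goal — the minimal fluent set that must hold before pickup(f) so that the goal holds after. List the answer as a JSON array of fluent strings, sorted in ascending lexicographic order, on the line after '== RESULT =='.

Compute (G \ add) ∪ pre:
  G ∩ del = {}  (empty — regression defined)
  G \ add = {clear(e), holding(f)} \ {holding(f)} = {clear(e)}
  ∪ pre   = {clear(e)} ∪ {clear(f), handempty, ontable(f)}
          = {clear(e), clear(f), handempty, ontable(f)}

== RESULT ==
["clear(e)", "clear(f)", "handempty", "ontable(f)"]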